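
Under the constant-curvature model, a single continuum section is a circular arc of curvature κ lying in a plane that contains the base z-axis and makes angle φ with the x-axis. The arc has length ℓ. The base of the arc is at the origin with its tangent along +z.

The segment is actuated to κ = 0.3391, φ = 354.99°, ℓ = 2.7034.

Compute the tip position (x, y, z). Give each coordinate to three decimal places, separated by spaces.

1.150 -0.101 2.340

θ = κ·ℓ = 0.3391 × 2.7034 = 0.91672 rad
ρ = (1 − cos θ)/κ = (1 − 0.60842)/0.3391 = 1.15475
z = sin θ / κ = 0.79361/0.3391 = 2.34035
x = ρ cos φ = 1.15475 × cos(354.99°) = 1.15034
y = ρ sin φ = 1.15475 × sin(354.99°) = -0.10084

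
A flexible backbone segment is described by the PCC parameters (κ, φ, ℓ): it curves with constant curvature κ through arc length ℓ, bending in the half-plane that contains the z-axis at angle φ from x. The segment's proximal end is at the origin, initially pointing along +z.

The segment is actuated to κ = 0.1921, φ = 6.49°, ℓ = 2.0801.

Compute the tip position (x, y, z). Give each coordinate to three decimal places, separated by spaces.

θ = κ·ℓ = 0.1921 × 2.0801 = 0.39959 rad
ρ = (1 − cos θ)/κ = (1 − 0.92122)/0.1921 = 0.41009
z = sin θ / κ = 0.38904/0.1921 = 2.02519
x = ρ cos φ = 0.41009 × cos(6.49°) = 0.40746
y = ρ sin φ = 0.41009 × sin(6.49°) = 0.04635

0.407 0.046 2.025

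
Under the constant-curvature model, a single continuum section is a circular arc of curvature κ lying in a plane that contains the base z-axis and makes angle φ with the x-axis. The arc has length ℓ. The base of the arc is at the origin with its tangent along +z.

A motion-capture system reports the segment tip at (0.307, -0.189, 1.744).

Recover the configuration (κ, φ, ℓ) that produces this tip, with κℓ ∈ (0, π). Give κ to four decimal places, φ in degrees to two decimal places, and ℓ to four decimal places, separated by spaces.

0.2273 328.38 1.7933

ρ = √(x²+y²) = √(0.307² + -0.189²) = 0.36051
φ = atan2(y, x) mod 360° = atan2(-0.189, 0.307) = 328.3821°
|p|² = ρ² + z² = 0.36051² + 1.744² = 3.17151
κ = 2ρ / |p|² = 2×0.36051 / 3.17151 = 0.22735
θ = 2·atan2(ρ, z) = 2·atan2(0.36051, 1.744) = 0.40769 rad
ℓ = θ/κ = 0.40769/0.22735 = 1.79327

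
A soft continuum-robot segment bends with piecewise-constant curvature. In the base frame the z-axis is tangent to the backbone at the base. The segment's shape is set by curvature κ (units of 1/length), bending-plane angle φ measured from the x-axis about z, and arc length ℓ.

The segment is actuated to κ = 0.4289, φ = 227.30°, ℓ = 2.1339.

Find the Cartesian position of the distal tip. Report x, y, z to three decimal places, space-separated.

-0.617 -0.669 1.848

θ = κ·ℓ = 0.4289 × 2.1339 = 0.91523 rad
ρ = (1 − cos θ)/κ = (1 − 0.60961)/0.4289 = 0.91022
z = sin θ / κ = 0.79270/0.4289 = 1.84822
x = ρ cos φ = 0.91022 × cos(227.30°) = -0.61727
y = ρ sin φ = 0.91022 × sin(227.30°) = -0.66893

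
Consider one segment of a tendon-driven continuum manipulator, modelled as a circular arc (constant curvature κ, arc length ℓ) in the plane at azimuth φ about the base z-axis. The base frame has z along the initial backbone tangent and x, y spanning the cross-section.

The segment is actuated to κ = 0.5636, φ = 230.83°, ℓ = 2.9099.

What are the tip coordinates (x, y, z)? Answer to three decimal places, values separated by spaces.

-1.198 -1.471 1.770

θ = κ·ℓ = 0.5636 × 2.9099 = 1.64002 rad
ρ = (1 − cos θ)/κ = (1 − -0.06917)/0.5636 = 1.89703
z = sin θ / κ = 0.99761/0.5636 = 1.77006
x = ρ cos φ = 1.89703 × cos(230.83°) = -1.19821
y = ρ sin φ = 1.89703 × sin(230.83°) = -1.47072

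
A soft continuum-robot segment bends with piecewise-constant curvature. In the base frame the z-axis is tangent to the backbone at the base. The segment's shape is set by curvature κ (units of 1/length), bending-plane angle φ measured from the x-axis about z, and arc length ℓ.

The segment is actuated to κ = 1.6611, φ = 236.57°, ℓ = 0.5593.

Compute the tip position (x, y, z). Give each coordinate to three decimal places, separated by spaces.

-0.133 -0.202 0.482

θ = κ·ℓ = 1.6611 × 0.5593 = 0.92905 rad
ρ = (1 − cos θ)/κ = (1 − 0.59859)/1.6611 = 0.24165
z = sin θ / κ = 0.80105/1.6611 = 0.48224
x = ρ cos φ = 0.24165 × cos(236.57°) = -0.13313
y = ρ sin φ = 0.24165 × sin(236.57°) = -0.20167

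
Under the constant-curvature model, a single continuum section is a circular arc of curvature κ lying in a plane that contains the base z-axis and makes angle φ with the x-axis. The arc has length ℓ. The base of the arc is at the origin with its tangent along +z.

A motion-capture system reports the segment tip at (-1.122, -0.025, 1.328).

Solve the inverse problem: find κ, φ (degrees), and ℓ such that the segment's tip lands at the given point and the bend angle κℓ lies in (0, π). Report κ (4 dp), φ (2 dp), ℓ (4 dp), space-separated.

0.7425 181.28 1.8900

ρ = √(x²+y²) = √(-1.122² + -0.025²) = 1.12228
φ = atan2(y, x) mod 360° = atan2(-0.025, -1.122) = 181.2764°
|p|² = ρ² + z² = 1.12228² + 1.328² = 3.02309
κ = 2ρ / |p|² = 2×1.12228 / 3.02309 = 0.74247
θ = 2·atan2(ρ, z) = 2·atan2(1.12228, 1.328) = 1.40327 rad
ℓ = θ/κ = 1.40327/0.74247 = 1.89000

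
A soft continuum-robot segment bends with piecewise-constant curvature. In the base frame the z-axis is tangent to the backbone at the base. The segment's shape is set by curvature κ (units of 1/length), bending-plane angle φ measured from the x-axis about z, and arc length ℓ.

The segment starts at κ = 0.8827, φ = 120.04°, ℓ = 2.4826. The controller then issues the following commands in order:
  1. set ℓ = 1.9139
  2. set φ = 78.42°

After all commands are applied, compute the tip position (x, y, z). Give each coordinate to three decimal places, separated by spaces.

initial: κ=0.8827, φ=120.04°, ℓ=2.4826
cmd 1: set ℓ=1.9139 → (κ,φ,ℓ)=(0.8827,120.04°,1.9139) → tip=(-0.6342,1.0968,1.1249)
cmd 2: set φ=78.42° → (κ,φ,ℓ)=(0.8827,78.42°,1.9139) → tip=(0.2543,1.2411,1.1249)

0.254 1.241 1.125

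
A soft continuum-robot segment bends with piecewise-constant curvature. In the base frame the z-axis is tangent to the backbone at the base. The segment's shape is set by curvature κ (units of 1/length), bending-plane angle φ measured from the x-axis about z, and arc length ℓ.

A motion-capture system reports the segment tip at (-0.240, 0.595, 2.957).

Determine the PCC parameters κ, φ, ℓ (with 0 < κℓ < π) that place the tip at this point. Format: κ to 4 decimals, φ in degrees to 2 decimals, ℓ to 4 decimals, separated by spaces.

0.1402 111.97 3.0489

ρ = √(x²+y²) = √(-0.240² + 0.595²) = 0.64158
φ = atan2(y, x) mod 360° = atan2(0.595, -0.240) = 111.9672°
|p|² = ρ² + z² = 0.64158² + 2.957² = 9.15547
κ = 2ρ / |p|² = 2×0.64158 / 9.15547 = 0.14015
θ = 2·atan2(ρ, z) = 2·atan2(0.64158, 2.957) = 0.42732 rad
ℓ = θ/κ = 0.42732/0.14015 = 3.04895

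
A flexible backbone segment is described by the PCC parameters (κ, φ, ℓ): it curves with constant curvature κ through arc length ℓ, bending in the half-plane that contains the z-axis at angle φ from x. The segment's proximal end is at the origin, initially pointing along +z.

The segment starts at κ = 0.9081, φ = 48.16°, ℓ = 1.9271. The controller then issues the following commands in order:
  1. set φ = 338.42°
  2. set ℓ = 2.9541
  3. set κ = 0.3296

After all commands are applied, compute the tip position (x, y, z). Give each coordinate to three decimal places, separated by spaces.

1.235 -0.488 2.509

initial: κ=0.9081, φ=48.16°, ℓ=1.9271
cmd 1: set φ=338.42° → (κ,φ,ℓ)=(0.9081,338.42°,1.9271) → tip=(1.2065,-0.4772,1.0836)
cmd 2: set ℓ=2.9541 → (κ,φ,ℓ)=(0.9081,338.42°,2.9541) → tip=(1.9420,-0.7681,0.4879)
cmd 3: set κ=0.3296 → (κ,φ,ℓ)=(0.3296,338.42°,2.9541) → tip=(1.2350,-0.4885,2.5090)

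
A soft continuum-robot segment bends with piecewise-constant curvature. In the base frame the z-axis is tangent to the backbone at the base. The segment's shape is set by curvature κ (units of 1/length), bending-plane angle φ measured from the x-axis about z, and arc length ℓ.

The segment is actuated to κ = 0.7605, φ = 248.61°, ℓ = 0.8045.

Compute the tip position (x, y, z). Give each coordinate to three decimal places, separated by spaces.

θ = κ·ℓ = 0.7605 × 0.8045 = 0.61182 rad
ρ = (1 − cos θ)/κ = (1 − 0.81860)/0.7605 = 0.23852
z = sin θ / κ = 0.57436/0.7605 = 0.75524
x = ρ cos φ = 0.23852 × cos(248.61°) = -0.08699
y = ρ sin φ = 0.23852 × sin(248.61°) = -0.22209

-0.087 -0.222 0.755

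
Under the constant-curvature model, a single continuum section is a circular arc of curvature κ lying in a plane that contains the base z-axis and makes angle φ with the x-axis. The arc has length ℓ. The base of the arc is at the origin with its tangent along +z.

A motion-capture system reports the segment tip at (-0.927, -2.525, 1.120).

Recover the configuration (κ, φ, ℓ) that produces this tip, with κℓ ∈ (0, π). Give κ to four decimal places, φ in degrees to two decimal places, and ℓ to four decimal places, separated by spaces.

0.6337 249.84 3.7124

ρ = √(x²+y²) = √(-0.927² + -2.525²) = 2.68979
φ = atan2(y, x) mod 360° = atan2(-2.525, -0.927) = 249.8404°
|p|² = ρ² + z² = 2.68979² + 1.120² = 8.48935
κ = 2ρ / |p|² = 2×2.68979 / 8.48935 = 0.63368
θ = 2·atan2(ρ, z) = 2·atan2(2.68979, 1.120) = 2.35248 rad
ℓ = θ/κ = 2.35248/0.63368 = 3.71239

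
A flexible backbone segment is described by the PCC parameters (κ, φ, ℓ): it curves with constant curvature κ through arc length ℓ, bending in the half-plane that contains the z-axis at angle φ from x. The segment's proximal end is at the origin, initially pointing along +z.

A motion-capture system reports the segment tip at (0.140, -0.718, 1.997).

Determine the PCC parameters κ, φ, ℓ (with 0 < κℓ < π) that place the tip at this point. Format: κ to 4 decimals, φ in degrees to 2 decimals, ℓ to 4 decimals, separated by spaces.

0.3235 281.03 2.1711

ρ = √(x²+y²) = √(0.140² + -0.718²) = 0.73152
φ = atan2(y, x) mod 360° = atan2(-0.718, 0.140) = 281.0334°
|p|² = ρ² + z² = 0.73152² + 1.997² = 4.52313
κ = 2ρ / |p|² = 2×0.73152 / 4.52313 = 0.32346
θ = 2·atan2(ρ, z) = 2·atan2(0.73152, 1.997) = 0.70226 rad
ℓ = θ/κ = 0.70226/0.32346 = 2.17111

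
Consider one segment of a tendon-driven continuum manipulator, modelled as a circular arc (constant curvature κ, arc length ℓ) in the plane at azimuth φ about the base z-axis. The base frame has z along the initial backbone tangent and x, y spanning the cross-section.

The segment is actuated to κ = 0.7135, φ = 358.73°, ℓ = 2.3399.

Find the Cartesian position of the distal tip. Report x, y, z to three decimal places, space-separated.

1.539 -0.034 1.395

θ = κ·ℓ = 0.7135 × 2.3399 = 1.66952 rad
ρ = (1 − cos θ)/κ = (1 − -0.09856)/0.7135 = 1.53968
z = sin θ / κ = 0.99513/0.7135 = 1.39472
x = ρ cos φ = 1.53968 × cos(358.73°) = 1.53930
y = ρ sin φ = 1.53968 × sin(358.73°) = -0.03413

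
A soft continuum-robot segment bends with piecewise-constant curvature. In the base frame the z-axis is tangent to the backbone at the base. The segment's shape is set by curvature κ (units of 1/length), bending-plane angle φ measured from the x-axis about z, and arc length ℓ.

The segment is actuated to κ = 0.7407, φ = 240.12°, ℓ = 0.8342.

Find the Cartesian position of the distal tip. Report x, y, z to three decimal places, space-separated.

θ = κ·ℓ = 0.7407 × 0.8342 = 0.61789 rad
ρ = (1 − cos θ)/κ = (1 − 0.81510)/0.7407 = 0.24963
z = sin θ / κ = 0.57932/0.7407 = 0.78212
x = ρ cos φ = 0.24963 × cos(240.12°) = -0.12436
y = ρ sin φ = 0.24963 × sin(240.12°) = -0.21644

-0.124 -0.216 0.782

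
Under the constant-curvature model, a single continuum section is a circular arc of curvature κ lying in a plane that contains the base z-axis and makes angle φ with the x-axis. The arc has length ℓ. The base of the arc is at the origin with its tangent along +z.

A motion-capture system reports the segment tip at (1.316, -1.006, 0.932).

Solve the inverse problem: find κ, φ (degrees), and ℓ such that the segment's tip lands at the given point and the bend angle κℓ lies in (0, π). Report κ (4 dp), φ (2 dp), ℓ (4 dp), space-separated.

ρ = √(x²+y²) = √(1.316² + -1.006²) = 1.65647
φ = atan2(y, x) mod 360° = atan2(-1.006, 1.316) = 322.6043°
|p|² = ρ² + z² = 1.65647² + 0.932² = 3.61252
κ = 2ρ / |p|² = 2×1.65647 / 3.61252 = 0.91707
θ = 2·atan2(ρ, z) = 2·atan2(1.65647, 0.932) = 2.11660 rad
ℓ = θ/κ = 2.11660/0.91707 = 2.30799

0.9171 322.60 2.3080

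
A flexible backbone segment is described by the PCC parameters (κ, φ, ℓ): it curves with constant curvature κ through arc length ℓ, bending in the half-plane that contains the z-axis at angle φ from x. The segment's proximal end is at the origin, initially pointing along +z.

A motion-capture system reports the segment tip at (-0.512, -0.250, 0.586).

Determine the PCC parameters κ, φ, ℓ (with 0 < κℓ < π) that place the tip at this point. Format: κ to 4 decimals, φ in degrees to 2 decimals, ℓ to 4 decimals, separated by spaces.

1.7058 206.03 0.9044

ρ = √(x²+y²) = √(-0.512² + -0.250²) = 0.56978
φ = atan2(y, x) mod 360° = atan2(-0.250, -0.512) = 206.0254°
|p|² = ρ² + z² = 0.56978² + 0.586² = 0.66804
κ = 2ρ / |p|² = 2×0.56978 / 0.66804 = 1.70581
θ = 2·atan2(ρ, z) = 2·atan2(0.56978, 0.586) = 1.54272 rad
ℓ = θ/κ = 1.54272/1.70581 = 0.90439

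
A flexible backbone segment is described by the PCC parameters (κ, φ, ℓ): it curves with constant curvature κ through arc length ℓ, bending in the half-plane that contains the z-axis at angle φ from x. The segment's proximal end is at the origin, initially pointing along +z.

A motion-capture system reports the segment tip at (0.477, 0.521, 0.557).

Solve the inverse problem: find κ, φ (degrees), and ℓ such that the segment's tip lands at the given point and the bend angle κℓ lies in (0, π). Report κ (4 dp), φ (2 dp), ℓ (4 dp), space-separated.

ρ = √(x²+y²) = √(0.477² + 0.521²) = 0.70638
φ = atan2(y, x) mod 360° = atan2(0.521, 0.477) = 47.5244°
|p|² = ρ² + z² = 0.70638² + 0.557² = 0.80922
κ = 2ρ / |p|² = 2×0.70638 / 0.80922 = 1.74583
θ = 2·atan2(ρ, z) = 2·atan2(0.70638, 0.557) = 1.80618 rad
ℓ = θ/κ = 1.80618/1.74583 = 1.03457

1.7458 47.52 1.0346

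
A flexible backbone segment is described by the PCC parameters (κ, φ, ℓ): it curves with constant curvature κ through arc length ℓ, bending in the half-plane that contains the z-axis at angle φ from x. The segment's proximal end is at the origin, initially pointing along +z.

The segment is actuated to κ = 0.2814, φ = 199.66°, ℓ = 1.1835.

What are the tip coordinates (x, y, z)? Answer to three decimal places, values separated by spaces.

θ = κ·ℓ = 0.2814 × 1.1835 = 0.33304 rad
ρ = (1 − cos θ)/κ = (1 − 0.94505)/0.2814 = 0.19526
z = sin θ / κ = 0.32691/0.2814 = 1.16174
x = ρ cos φ = 0.19526 × cos(199.66°) = -0.18388
y = ρ sin φ = 0.19526 × sin(199.66°) = -0.06569

-0.184 -0.066 1.162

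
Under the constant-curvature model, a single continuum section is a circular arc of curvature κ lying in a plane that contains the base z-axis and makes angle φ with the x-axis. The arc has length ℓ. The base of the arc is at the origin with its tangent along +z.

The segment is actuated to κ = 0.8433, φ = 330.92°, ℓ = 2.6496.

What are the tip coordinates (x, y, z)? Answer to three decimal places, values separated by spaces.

θ = κ·ℓ = 0.8433 × 2.6496 = 2.23441 rad
ρ = (1 − cos θ)/κ = (1 − -0.61597)/0.8433 = 1.91624
z = sin θ / κ = 0.78777/0.8433 = 0.93415
x = ρ cos φ = 1.91624 × cos(330.92°) = 1.67468
y = ρ sin φ = 1.91624 × sin(330.92°) = -0.93135

1.675 -0.931 0.934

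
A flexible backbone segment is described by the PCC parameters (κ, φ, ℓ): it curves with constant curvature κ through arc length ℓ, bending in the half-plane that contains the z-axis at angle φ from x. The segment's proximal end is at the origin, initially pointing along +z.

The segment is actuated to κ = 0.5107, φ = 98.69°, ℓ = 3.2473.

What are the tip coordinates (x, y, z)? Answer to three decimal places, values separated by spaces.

θ = κ·ℓ = 0.5107 × 3.2473 = 1.65840 rad
ρ = (1 − cos θ)/κ = (1 − -0.08749)/0.5107 = 2.12941
z = sin θ / κ = 0.99617/0.5107 = 1.95059
x = ρ cos φ = 2.12941 × cos(98.69°) = -0.32173
y = ρ sin φ = 2.12941 × sin(98.69°) = 2.10496

-0.322 2.105 1.951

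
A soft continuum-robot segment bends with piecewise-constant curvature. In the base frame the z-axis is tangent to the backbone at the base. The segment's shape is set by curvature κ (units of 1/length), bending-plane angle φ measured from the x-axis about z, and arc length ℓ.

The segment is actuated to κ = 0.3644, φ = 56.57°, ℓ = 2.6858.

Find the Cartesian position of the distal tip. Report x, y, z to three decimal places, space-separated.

θ = κ·ℓ = 0.3644 × 2.6858 = 0.97871 rad
ρ = (1 − cos θ)/κ = (1 − 0.55810)/0.3644 = 1.21269
z = sin θ / κ = 0.82978/0.3644 = 2.27710
x = ρ cos φ = 1.21269 × cos(56.57°) = 0.66809
y = ρ sin φ = 1.21269 × sin(56.57°) = 1.01206

0.668 1.012 2.277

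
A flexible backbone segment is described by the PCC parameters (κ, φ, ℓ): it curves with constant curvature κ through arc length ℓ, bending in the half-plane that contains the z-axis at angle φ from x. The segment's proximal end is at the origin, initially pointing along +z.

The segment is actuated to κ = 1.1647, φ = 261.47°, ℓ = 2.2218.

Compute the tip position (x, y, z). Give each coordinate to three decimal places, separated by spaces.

-0.236 -1.571 0.452

θ = κ·ℓ = 1.1647 × 2.2218 = 2.58773 rad
ρ = (1 − cos θ)/κ = (1 − -0.85050)/1.1647 = 1.58882
z = sin θ / κ = 0.52598/1.1647 = 0.45160
x = ρ cos φ = 1.58882 × cos(261.47°) = -0.23567
y = ρ sin φ = 1.58882 × sin(261.47°) = -1.57125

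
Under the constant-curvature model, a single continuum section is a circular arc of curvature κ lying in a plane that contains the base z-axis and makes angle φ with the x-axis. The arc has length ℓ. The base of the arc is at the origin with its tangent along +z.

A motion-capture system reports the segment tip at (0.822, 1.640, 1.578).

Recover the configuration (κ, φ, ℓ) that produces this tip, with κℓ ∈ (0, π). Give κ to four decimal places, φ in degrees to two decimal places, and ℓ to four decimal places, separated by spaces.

0.6266 63.38 2.7463

ρ = √(x²+y²) = √(0.822² + 1.640²) = 1.83447
φ = atan2(y, x) mod 360° = atan2(1.640, 0.822) = 63.3791°
|p|² = ρ² + z² = 1.83447² + 1.578² = 5.85537
κ = 2ρ / |p|² = 2×1.83447 / 5.85537 = 0.62659
θ = 2·atan2(ρ, z) = 2·atan2(1.83447, 1.578) = 1.72083 rad
ℓ = θ/κ = 1.72083/0.62659 = 2.74632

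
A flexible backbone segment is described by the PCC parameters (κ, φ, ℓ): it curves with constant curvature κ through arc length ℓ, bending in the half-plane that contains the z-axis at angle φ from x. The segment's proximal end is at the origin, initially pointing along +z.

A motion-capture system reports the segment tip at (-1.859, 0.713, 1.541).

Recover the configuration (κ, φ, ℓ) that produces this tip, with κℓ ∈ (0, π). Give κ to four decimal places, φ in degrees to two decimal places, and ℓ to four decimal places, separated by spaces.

ρ = √(x²+y²) = √(-1.859² + 0.713²) = 1.99104
φ = atan2(y, x) mod 360° = atan2(0.713, -1.859) = 159.0162°
|p|² = ρ² + z² = 1.99104² + 1.541² = 6.33893
κ = 2ρ / |p|² = 2×1.99104 / 6.33893 = 0.62820
θ = 2·atan2(ρ, z) = 2·atan2(1.99104, 1.541) = 1.82426 rad
ℓ = θ/κ = 1.82426/0.62820 = 2.90398

0.6282 159.02 2.9040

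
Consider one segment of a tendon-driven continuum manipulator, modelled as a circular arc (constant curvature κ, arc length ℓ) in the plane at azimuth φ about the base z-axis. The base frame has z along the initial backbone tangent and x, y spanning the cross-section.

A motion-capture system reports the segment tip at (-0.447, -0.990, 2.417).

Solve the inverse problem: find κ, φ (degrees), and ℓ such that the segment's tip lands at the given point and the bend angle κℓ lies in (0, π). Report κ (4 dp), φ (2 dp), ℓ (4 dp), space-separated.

0.3094 245.70 2.7303

ρ = √(x²+y²) = √(-0.447² + -0.990²) = 1.08624
φ = atan2(y, x) mod 360° = atan2(-0.990, -0.447) = 245.7001°
|p|² = ρ² + z² = 1.08624² + 2.417² = 7.02180
κ = 2ρ / |p|² = 2×1.08624 / 7.02180 = 0.30939
θ = 2·atan2(ρ, z) = 2·atan2(1.08624, 2.417) = 0.84473 rad
ℓ = θ/κ = 0.84473/0.30939 = 2.73033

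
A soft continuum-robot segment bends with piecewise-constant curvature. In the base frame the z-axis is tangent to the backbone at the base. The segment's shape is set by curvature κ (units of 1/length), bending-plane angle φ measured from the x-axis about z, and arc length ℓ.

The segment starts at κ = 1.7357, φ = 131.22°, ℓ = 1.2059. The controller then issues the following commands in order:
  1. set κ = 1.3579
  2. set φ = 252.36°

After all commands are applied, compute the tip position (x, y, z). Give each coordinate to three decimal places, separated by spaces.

initial: κ=1.7357, φ=131.22°, ℓ=1.2059
cmd 1: set κ=1.3579 → (κ,φ,ℓ)=(1.3579,131.22°,1.2059) → tip=(-0.5176,0.5908,0.7348)
cmd 2: set φ=252.36° → (κ,φ,ℓ)=(1.3579,252.36°,1.2059) → tip=(-0.2380,-0.7486,0.7348)

-0.238 -0.749 0.735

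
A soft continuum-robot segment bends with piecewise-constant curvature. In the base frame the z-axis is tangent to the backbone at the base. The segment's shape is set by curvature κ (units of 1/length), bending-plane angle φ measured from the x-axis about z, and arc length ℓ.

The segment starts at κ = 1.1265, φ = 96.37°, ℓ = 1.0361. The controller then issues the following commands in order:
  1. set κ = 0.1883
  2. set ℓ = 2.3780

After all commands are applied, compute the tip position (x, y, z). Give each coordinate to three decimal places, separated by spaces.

-0.058 0.520 2.299

initial: κ=1.1265, φ=96.37°, ℓ=1.0361
cmd 1: set κ=0.1883 → (κ,φ,ℓ)=(0.1883,96.37°,1.0361) → tip=(-0.0112,0.1001,1.0295)
cmd 2: set ℓ=2.3780 → (κ,φ,ℓ)=(0.1883,96.37°,2.3780) → tip=(-0.0581,0.5203,2.2993)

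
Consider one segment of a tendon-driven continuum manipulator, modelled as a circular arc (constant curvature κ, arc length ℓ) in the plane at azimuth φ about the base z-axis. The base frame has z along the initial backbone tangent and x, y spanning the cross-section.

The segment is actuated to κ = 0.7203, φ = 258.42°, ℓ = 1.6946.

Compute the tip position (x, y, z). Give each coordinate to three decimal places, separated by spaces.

θ = κ·ℓ = 0.7203 × 1.6946 = 1.22062 rad
ρ = (1 − cos θ)/κ = (1 − 0.34306)/0.7203 = 0.91203
z = sin θ / κ = 0.93931/0.7203 = 1.30406
x = ρ cos φ = 0.91203 × cos(258.42°) = -0.18308
y = ρ sin φ = 0.91203 × sin(258.42°) = -0.89347

-0.183 -0.893 1.304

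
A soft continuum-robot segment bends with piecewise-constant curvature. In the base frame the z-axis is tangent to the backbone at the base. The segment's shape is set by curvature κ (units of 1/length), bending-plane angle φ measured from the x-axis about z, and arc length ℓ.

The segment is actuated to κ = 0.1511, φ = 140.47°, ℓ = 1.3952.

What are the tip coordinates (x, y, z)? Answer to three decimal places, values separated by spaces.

-0.113 0.093 1.385

θ = κ·ℓ = 0.1511 × 1.3952 = 0.21081 rad
ρ = (1 − cos θ)/κ = (1 − 0.97786)/0.1511 = 0.14652
z = sin θ / κ = 0.20926/0.1511 = 1.38489
x = ρ cos φ = 0.14652 × cos(140.47°) = -0.11301
y = ρ sin φ = 0.14652 × sin(140.47°) = 0.09326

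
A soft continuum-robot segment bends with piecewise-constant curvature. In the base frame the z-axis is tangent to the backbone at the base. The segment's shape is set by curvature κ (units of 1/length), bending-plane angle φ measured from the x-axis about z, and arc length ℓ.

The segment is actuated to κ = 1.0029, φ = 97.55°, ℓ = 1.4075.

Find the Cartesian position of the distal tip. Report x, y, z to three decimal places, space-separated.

-0.110 0.832 0.984

θ = κ·ℓ = 1.0029 × 1.4075 = 1.41158 rad
ρ = (1 − cos θ)/κ = (1 − 0.15854)/1.0029 = 0.83902
z = sin θ / κ = 0.98735/1.0029 = 0.98450
x = ρ cos φ = 0.83902 × cos(97.55°) = -0.11024
y = ρ sin φ = 0.83902 × sin(97.55°) = 0.83175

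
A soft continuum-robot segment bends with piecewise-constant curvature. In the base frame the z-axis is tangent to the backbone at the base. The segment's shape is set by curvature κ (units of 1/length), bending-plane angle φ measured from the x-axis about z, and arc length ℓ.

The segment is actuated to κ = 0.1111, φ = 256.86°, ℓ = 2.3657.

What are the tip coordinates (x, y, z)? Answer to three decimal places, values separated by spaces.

-0.070 -0.301 2.339

θ = κ·ℓ = 0.1111 × 2.3657 = 0.26283 rad
ρ = (1 − cos θ)/κ = (1 − 0.96566)/0.1111 = 0.30910
z = sin θ / κ = 0.25981/0.1111 = 2.33856
x = ρ cos φ = 0.30910 × cos(256.86°) = -0.07027
y = ρ sin φ = 0.30910 × sin(256.86°) = -0.30101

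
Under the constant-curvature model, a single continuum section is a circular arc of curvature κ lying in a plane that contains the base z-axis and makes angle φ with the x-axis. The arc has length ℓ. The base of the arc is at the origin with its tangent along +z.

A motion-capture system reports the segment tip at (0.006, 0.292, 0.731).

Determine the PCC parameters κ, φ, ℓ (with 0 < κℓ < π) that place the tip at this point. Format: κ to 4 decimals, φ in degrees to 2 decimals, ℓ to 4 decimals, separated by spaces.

0.9426 88.82 0.8065

ρ = √(x²+y²) = √(0.006² + 0.292²) = 0.29206
φ = atan2(y, x) mod 360° = atan2(0.292, 0.006) = 88.8229°
|p|² = ρ² + z² = 0.29206² + 0.731² = 0.61966
κ = 2ρ / |p|² = 2×0.29206 / 0.61966 = 0.94265
θ = 2·atan2(ρ, z) = 2·atan2(0.29206, 0.731) = 0.76021 rad
ℓ = θ/κ = 0.76021/0.94265 = 0.80647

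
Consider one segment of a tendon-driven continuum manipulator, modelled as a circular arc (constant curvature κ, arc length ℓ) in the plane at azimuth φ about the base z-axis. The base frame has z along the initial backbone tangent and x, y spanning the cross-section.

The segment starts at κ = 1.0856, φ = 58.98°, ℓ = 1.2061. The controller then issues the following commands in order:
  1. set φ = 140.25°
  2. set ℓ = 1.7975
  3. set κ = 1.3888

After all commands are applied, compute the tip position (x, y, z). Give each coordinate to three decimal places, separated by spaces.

-0.996 0.828 0.433

initial: κ=1.0856, φ=58.98°, ℓ=1.2061
cmd 1: set φ=140.25° → (κ,φ,ℓ)=(1.0856,140.25°,1.2061) → tip=(-0.5252,0.4368,0.8898)
cmd 2: set ℓ=1.7975 → (κ,φ,ℓ)=(1.0856,140.25°,1.7975) → tip=(-0.9713,0.8078,0.8552)
cmd 3: set κ=1.3888 → (κ,φ,ℓ)=(1.3888,140.25°,1.7975) → tip=(-0.9959,0.8283,0.4330)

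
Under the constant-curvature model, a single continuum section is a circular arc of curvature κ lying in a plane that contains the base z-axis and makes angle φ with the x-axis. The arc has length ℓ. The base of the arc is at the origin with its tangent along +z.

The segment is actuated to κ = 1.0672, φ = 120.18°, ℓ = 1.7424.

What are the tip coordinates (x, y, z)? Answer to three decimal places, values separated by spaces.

-0.605 1.041 0.898

θ = κ·ℓ = 1.0672 × 1.7424 = 1.85949 rad
ρ = (1 − cos θ)/κ = (1 − -0.28470)/1.0672 = 1.20380
z = sin θ / κ = 0.95862/1.0672 = 0.89825
x = ρ cos φ = 1.20380 × cos(120.18°) = -0.60517
y = ρ sin φ = 1.20380 × sin(120.18°) = 1.04063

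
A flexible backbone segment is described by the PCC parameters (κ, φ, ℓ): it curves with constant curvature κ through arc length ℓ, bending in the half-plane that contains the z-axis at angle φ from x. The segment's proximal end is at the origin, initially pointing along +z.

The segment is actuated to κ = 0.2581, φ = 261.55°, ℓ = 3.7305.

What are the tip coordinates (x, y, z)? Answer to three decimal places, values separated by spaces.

θ = κ·ℓ = 0.2581 × 3.7305 = 0.96284 rad
ρ = (1 − cos θ)/κ = (1 − 0.57119)/0.2581 = 1.66141
z = sin θ / κ = 0.82082/0.2581 = 3.18023
x = ρ cos φ = 1.66141 × cos(261.55°) = -0.24414
y = ρ sin φ = 1.66141 × sin(261.55°) = -1.64338

-0.244 -1.643 3.180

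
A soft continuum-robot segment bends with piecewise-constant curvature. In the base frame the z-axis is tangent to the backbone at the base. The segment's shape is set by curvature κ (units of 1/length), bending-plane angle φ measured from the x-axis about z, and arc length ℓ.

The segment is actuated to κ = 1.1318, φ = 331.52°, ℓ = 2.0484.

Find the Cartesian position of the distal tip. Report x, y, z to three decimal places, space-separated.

θ = κ·ℓ = 1.1318 × 2.0484 = 2.31838 rad
ρ = (1 − cos θ)/κ = (1 − -0.67987)/1.1318 = 1.48424
z = sin θ / κ = 0.73333/1.1318 = 0.64794
x = ρ cos φ = 1.48424 × cos(331.52°) = 1.30463
y = ρ sin φ = 1.48424 × sin(331.52°) = -0.70776

1.305 -0.708 0.648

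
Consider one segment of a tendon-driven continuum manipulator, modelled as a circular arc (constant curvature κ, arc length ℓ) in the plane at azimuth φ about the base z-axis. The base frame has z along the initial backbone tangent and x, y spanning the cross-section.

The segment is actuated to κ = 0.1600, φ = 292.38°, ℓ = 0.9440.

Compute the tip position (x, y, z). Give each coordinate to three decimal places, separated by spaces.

θ = κ·ℓ = 0.1600 × 0.9440 = 0.15104 rad
ρ = (1 − cos θ)/κ = (1 − 0.98862)/0.1600 = 0.07116
z = sin θ / κ = 0.15047/0.1600 = 0.94041
x = ρ cos φ = 0.07116 × cos(292.38°) = 0.02709
y = ρ sin φ = 0.07116 × sin(292.38°) = -0.06580

0.027 -0.066 0.940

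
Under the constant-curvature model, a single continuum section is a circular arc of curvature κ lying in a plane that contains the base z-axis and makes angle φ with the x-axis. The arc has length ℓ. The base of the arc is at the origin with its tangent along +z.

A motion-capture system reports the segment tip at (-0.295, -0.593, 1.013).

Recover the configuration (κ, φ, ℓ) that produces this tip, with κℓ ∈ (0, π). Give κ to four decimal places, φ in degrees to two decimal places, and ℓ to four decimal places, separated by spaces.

ρ = √(x²+y²) = √(-0.295² + -0.593²) = 0.66232
φ = atan2(y, x) mod 360° = atan2(-0.593, -0.295) = 243.5510°
|p|² = ρ² + z² = 0.66232² + 1.013² = 1.46484
κ = 2ρ / |p|² = 2×0.66232 / 1.46484 = 0.90429
θ = 2·atan2(ρ, z) = 2·atan2(0.66232, 1.013) = 1.15812 rad
ℓ = θ/κ = 1.15812/0.90429 = 1.28069

0.9043 243.55 1.2807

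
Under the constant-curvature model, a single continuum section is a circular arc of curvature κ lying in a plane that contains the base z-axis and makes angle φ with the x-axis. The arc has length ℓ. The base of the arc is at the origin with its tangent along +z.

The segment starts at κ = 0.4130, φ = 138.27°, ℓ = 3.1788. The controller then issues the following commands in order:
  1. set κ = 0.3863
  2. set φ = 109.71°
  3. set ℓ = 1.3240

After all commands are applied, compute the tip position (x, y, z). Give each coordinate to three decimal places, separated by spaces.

-0.112 0.312 1.267

initial: κ=0.4130, φ=138.27°, ℓ=3.1788
cmd 1: set κ=0.3863 → (κ,φ,ℓ)=(0.3863,138.27°,3.1788) → tip=(-1.2825,1.1439,2.4380)
cmd 2: set φ=109.71° → (κ,φ,ℓ)=(0.3863,109.71°,3.1788) → tip=(-0.5796,1.6178,2.4380)
cmd 3: set ℓ=1.3240 → (κ,φ,ℓ)=(0.3863,109.71°,1.3240) → tip=(-0.1117,0.3119,1.2670)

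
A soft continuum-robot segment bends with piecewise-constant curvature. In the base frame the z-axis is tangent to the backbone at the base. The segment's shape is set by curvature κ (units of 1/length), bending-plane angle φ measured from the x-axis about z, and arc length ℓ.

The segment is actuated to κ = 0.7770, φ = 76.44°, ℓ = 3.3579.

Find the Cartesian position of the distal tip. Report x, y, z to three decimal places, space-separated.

θ = κ·ℓ = 0.7770 × 3.3579 = 2.60909 rad
ρ = (1 − cos θ)/κ = (1 − -0.86154)/0.7770 = 2.39580
z = sin θ / κ = 0.50769/0.7770 = 0.65340
x = ρ cos φ = 2.39580 × cos(76.44°) = 0.56173
y = ρ sin φ = 2.39580 × sin(76.44°) = 2.32902

0.562 2.329 0.653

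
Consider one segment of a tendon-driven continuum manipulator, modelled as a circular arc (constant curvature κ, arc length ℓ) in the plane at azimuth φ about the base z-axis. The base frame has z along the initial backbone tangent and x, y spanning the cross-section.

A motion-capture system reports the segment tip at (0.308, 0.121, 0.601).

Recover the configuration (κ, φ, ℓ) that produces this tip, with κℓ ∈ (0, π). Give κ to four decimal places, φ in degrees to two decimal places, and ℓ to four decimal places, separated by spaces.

ρ = √(x²+y²) = √(0.308² + 0.121²) = 0.33092
φ = atan2(y, x) mod 360° = atan2(0.121, 0.308) = 21.4477°
|p|² = ρ² + z² = 0.33092² + 0.601² = 0.47071
κ = 2ρ / |p|² = 2×0.33092 / 0.47071 = 1.40604
θ = 2·atan2(ρ, z) = 2·atan2(0.33092, 0.601) = 1.00662 rad
ℓ = θ/κ = 1.00662/1.40604 = 0.71593

1.4060 21.45 0.7159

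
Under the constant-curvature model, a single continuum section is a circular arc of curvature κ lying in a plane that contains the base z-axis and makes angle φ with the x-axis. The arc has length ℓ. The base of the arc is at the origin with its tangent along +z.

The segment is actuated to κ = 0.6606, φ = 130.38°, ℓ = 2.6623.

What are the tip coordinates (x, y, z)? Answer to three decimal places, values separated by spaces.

θ = κ·ℓ = 0.6606 × 2.6623 = 1.75872 rad
ρ = (1 − cos θ)/κ = (1 − -0.18681)/0.6606 = 1.79657
z = sin θ / κ = 0.98240/0.6606 = 1.48713
x = ρ cos φ = 1.79657 × cos(130.38°) = -1.16392
y = ρ sin φ = 1.79657 × sin(130.38°) = 1.36856

-1.164 1.369 1.487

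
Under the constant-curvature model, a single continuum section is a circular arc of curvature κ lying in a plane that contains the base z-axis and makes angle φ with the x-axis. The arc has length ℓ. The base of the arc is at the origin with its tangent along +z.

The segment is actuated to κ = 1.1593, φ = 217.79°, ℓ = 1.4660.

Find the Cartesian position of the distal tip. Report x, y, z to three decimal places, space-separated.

θ = κ·ℓ = 1.1593 × 1.4660 = 1.69953 rad
ρ = (1 − cos θ)/κ = (1 − -0.12838)/1.1593 = 0.97333
z = sin θ / κ = 0.99172/1.1593 = 0.85545
x = ρ cos φ = 0.97333 × cos(217.79°) = -0.76919
y = ρ sin φ = 0.97333 × sin(217.79°) = -0.59643

-0.769 -0.596 0.855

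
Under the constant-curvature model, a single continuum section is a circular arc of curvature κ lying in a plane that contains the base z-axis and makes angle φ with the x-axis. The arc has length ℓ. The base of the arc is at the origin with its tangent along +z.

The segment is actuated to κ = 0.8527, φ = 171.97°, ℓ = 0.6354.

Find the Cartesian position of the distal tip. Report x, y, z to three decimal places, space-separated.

-0.166 0.023 0.605

θ = κ·ℓ = 0.8527 × 0.6354 = 0.54181 rad
ρ = (1 − cos θ)/κ = (1 − 0.85678)/0.8527 = 0.16796
z = sin θ / κ = 0.51568/0.8527 = 0.60477
x = ρ cos φ = 0.16796 × cos(171.97°) = -0.16631
y = ρ sin φ = 0.16796 × sin(171.97°) = 0.02346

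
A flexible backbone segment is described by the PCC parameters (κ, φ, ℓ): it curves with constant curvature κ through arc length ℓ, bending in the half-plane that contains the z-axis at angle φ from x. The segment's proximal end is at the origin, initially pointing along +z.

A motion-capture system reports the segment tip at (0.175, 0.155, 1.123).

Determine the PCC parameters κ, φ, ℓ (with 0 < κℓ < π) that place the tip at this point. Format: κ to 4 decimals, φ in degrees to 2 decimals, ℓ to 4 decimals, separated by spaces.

0.3553 41.53 1.1552

ρ = √(x²+y²) = √(0.175² + 0.155²) = 0.23377
φ = atan2(y, x) mod 360° = atan2(0.155, 0.175) = 41.5318°
|p|² = ρ² + z² = 0.23377² + 1.123² = 1.31578
κ = 2ρ / |p|² = 2×0.23377 / 1.31578 = 0.35534
θ = 2·atan2(ρ, z) = 2·atan2(0.23377, 1.123) = 0.41048 rad
ℓ = θ/κ = 0.41048/0.35534 = 1.15517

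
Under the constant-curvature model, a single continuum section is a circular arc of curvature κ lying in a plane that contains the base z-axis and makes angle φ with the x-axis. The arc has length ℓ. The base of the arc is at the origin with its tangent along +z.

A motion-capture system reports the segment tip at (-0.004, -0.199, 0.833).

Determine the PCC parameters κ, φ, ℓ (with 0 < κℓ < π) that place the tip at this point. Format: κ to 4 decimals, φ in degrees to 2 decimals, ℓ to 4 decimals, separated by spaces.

ρ = √(x²+y²) = √(-0.004² + -0.199²) = 0.19904
φ = atan2(y, x) mod 360° = atan2(-0.199, -0.004) = 268.8485°
|p|² = ρ² + z² = 0.19904² + 0.833² = 0.73351
κ = 2ρ / |p|² = 2×0.19904 / 0.73351 = 0.54271
θ = 2·atan2(ρ, z) = 2·atan2(0.19904, 0.833) = 0.46909 rad
ℓ = θ/κ = 0.46909/0.54271 = 0.86435

0.5427 268.85 0.8644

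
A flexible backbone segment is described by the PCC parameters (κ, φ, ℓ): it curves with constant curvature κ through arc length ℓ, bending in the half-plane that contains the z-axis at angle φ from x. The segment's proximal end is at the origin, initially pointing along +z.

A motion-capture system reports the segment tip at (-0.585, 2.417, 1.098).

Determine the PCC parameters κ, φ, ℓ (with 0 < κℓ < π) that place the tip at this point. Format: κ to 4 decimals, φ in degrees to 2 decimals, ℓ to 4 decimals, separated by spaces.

ρ = √(x²+y²) = √(-0.585² + 2.417²) = 2.48679
φ = atan2(y, x) mod 360° = atan2(2.417, -0.585) = 103.6060°
|p|² = ρ² + z² = 2.48679² + 1.098² = 7.38972
κ = 2ρ / |p|² = 2×2.48679 / 7.38972 = 0.67304
θ = 2·atan2(ρ, z) = 2·atan2(2.48679, 1.098) = 2.31001 rad
ℓ = θ/κ = 2.31001/0.67304 = 3.43220

0.6730 103.61 3.4322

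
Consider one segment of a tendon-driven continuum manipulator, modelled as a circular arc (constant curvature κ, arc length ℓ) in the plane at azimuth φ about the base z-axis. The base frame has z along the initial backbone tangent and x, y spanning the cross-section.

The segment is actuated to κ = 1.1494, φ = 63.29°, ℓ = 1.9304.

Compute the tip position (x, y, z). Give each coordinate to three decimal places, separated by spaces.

0.627 1.246 0.694

θ = κ·ℓ = 1.1494 × 1.9304 = 2.21880 rad
ρ = (1 − cos θ)/κ = (1 − -0.60360)/1.1494 = 1.39516
z = sin θ / κ = 0.79729/1.1494 = 0.69366
x = ρ cos φ = 1.39516 × cos(63.29°) = 0.62709
y = ρ sin φ = 1.39516 × sin(63.29°) = 1.24629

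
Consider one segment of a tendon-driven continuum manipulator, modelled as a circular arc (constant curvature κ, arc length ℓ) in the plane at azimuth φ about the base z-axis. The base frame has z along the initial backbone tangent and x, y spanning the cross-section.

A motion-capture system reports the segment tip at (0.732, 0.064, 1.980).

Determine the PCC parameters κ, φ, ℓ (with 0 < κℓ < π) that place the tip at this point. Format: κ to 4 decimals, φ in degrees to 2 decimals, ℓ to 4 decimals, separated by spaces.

ρ = √(x²+y²) = √(0.732² + 0.064²) = 0.73479
φ = atan2(y, x) mod 360° = atan2(0.064, 0.732) = 4.9968°
|p|² = ρ² + z² = 0.73479² + 1.980² = 4.46032
κ = 2ρ / |p|² = 2×0.73479 / 4.46032 = 0.32948
θ = 2·atan2(ρ, z) = 2·atan2(0.73479, 1.980) = 0.71071 rad
ℓ = θ/κ = 0.71071/0.32948 = 2.15706

0.3295 5.00 2.1571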